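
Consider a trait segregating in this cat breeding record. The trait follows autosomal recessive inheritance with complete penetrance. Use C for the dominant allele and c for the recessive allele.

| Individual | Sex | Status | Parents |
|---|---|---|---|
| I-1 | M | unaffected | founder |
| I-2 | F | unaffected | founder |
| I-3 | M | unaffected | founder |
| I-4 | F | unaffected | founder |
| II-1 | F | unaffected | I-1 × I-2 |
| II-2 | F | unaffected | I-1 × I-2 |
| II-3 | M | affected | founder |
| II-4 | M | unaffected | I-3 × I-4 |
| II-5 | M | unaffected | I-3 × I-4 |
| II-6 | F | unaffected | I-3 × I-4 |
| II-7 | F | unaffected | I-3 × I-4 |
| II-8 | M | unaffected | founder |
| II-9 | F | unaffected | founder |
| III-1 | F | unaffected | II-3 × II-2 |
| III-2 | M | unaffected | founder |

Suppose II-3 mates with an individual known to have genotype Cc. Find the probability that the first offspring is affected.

II-3 is affected, so II-3 is cc.
The cross gives 1/2 Cc : 1/2 cc, so P(offspring is affected) = 1/2.

1/2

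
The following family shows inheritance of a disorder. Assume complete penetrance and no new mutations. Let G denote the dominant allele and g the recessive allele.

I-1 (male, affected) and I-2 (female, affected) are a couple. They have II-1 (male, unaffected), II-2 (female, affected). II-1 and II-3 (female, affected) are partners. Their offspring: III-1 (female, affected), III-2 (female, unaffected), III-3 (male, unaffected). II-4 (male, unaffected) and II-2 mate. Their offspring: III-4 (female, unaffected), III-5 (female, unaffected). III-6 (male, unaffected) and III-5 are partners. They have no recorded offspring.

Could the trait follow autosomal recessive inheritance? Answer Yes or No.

Under autosomal recessive, II-1 (unaffected, male) cannot arise from I-1 (affected) × I-2 (affected).

No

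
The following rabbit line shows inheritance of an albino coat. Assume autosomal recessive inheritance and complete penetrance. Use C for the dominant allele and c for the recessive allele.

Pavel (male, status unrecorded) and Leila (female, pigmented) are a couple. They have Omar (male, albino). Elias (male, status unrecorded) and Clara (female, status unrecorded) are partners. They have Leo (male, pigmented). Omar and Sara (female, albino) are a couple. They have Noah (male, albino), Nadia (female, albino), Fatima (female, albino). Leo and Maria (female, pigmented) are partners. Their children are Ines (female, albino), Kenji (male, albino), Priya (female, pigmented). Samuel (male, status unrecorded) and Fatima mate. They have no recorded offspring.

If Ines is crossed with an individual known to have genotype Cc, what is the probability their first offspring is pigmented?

Ines is albino, so Ines is cc.
The cross gives 1/2 Cc : 1/2 cc, so P(offspring is pigmented) = 1/2.

1/2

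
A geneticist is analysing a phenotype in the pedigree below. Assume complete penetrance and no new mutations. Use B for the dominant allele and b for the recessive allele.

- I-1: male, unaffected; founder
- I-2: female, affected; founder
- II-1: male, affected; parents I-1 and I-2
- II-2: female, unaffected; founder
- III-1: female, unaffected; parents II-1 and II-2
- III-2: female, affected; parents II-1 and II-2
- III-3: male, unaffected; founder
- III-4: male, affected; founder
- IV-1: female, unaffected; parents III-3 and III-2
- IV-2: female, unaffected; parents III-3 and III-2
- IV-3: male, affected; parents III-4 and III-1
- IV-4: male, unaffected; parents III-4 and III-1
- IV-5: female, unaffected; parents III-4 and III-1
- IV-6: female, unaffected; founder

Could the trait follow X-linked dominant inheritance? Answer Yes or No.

No

Under X-linked dominant, III-1 (unaffected, female) cannot arise from II-1 (affected) × II-2 (unaffected).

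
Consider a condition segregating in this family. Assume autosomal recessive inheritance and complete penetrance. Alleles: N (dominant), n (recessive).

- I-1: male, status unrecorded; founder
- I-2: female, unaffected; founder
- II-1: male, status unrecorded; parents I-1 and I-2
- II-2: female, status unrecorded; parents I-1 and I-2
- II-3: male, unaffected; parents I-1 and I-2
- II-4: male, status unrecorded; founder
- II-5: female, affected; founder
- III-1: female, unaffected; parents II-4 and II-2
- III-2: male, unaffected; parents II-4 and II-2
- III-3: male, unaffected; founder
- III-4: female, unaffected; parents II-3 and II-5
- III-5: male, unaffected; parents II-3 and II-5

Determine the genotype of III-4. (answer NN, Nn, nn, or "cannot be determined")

Nn

From phenotype alone, III-4 is NN or Nn.
III-4 is unaffected so carries N and received n from II-5 (nn), so III-4 is Nn.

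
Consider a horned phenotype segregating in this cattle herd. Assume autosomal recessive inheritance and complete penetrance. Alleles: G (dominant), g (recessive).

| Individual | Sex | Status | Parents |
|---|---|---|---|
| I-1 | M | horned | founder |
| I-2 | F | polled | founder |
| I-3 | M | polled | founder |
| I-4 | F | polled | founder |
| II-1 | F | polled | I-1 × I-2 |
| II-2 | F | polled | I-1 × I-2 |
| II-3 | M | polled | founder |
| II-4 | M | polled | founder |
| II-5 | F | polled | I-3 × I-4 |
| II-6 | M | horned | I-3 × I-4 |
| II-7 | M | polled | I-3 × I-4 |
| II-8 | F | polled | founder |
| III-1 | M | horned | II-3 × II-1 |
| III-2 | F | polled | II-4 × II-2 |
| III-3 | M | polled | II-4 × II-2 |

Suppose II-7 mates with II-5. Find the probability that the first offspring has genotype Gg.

4/9

I-3 is polled so carries G and passed g to II-6 (gg), so I-3 is Gg.
I-4 is polled so carries G and passed g to II-6 (gg), so I-4 is Gg.
II-7 is a polled offspring of I-3 (Gg) × I-4 (Gg), whose cross gives 1/4 GG : 1/2 Gg : 1/4 gg; conditioning on being polled, II-7 is GG with probability 1/3, Gg with probability 2/3.
II-5 is a polled offspring of I-3 (Gg) × I-4 (Gg), whose cross gives 1/4 GG : 1/2 Gg : 1/4 gg; conditioning on being polled, II-5 is GG with probability 1/3, Gg with probability 2/3.
Summing over parental genotype combinations, P(offspring has genotype Gg) = 2/9·1/2 + 2/9·1/2 + 4/9·1/2 = 4/9.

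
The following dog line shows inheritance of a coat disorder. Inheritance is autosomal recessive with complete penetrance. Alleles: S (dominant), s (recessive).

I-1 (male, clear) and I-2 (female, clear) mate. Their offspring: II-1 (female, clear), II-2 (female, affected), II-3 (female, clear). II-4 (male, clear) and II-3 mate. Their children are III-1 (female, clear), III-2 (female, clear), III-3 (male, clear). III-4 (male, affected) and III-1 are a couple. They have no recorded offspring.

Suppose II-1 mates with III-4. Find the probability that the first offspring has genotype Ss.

2/3

I-1 is clear so carries S and passed s to II-2 (ss), so I-1 is Ss.
I-2 is clear so carries S and passed s to II-2 (ss), so I-2 is Ss.
II-1 is a clear offspring of I-1 (Ss) × I-2 (Ss), whose cross gives 1/4 SS : 1/2 Ss : 1/4 ss; conditioning on being clear, II-1 is SS with probability 1/3, Ss with probability 2/3.
III-4 is affected, so III-4 is ss.
Summing over parental genotype combinations, P(offspring has genotype Ss) = 1/3·1 + 2/3·1/2 = 2/3.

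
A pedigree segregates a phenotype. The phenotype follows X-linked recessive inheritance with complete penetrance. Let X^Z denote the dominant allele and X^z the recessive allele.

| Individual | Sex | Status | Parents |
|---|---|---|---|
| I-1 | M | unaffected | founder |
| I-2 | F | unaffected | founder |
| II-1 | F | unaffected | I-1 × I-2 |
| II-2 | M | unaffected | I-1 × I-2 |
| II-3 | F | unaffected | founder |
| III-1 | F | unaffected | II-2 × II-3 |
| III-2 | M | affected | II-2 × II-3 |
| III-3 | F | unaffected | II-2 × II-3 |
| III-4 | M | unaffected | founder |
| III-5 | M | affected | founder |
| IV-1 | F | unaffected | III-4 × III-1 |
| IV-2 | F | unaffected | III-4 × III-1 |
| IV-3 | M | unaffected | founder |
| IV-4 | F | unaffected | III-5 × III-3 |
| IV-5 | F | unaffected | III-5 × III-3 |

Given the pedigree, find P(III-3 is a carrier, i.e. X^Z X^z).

1/5

II-2 is unaffected, so II-2 is X^Z Y.
II-3 is unaffected so carries Z and passed z to III-2 (X^z Y), so II-3 is X^Z X^z.
Their cross gives offspring ratios 1/2 X^Z X^Z : 1/2 X^Z X^z. Conditioning on III-3 being unaffected, P(X^Z X^z) = 1/2 / 1 = 1/2 before taking III-3's own offspring into account.
III-5 is affected, so III-5 is X^z Y.
Now use III-3's offspring. Probability of each recorded status — unaffected daughter IV-4: 1/2 if III-3 is X^Z X^z, 1 if X^Z X^Z; unaffected daughter IV-5: 1/2 if III-3 is X^Z X^z, 1 if X^Z X^Z.
Bayes: P(X^Z X^z) = 1/2·1/4 / (1/2·1/4 + 1/2·1) = 1/5.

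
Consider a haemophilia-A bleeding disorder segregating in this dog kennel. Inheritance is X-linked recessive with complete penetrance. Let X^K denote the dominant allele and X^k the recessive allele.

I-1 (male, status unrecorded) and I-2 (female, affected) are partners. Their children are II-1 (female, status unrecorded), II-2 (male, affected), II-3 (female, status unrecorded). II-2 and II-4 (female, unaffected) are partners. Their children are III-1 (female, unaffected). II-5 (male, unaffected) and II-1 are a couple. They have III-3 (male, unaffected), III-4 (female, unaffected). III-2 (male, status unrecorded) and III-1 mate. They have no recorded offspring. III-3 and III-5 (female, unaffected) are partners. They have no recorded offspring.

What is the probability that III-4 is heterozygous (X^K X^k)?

1/2

II-5 is unaffected, so II-5 is X^K Y.
II-1 received K from I-1 (X^K Y) and received k from I-2 (X^k X^k), so II-1 is X^K X^k.
Their cross gives offspring ratios 1/2 X^K X^K : 1/2 X^K X^k. Conditioning on III-4 being unaffected, P(X^K X^k) = 1/2 / 1 = 1/2.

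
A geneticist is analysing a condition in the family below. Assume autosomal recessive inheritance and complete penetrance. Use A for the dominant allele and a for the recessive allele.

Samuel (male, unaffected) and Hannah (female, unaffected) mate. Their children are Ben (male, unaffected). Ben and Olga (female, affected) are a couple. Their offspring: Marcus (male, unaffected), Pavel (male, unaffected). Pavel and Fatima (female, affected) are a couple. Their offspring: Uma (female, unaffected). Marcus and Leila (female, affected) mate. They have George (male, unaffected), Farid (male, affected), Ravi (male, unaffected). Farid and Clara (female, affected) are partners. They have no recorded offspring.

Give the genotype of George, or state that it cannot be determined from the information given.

Aa

From phenotype alone, George is AA or Aa.
George is unaffected so carries A and received a from Leila (aa), so George is Aa.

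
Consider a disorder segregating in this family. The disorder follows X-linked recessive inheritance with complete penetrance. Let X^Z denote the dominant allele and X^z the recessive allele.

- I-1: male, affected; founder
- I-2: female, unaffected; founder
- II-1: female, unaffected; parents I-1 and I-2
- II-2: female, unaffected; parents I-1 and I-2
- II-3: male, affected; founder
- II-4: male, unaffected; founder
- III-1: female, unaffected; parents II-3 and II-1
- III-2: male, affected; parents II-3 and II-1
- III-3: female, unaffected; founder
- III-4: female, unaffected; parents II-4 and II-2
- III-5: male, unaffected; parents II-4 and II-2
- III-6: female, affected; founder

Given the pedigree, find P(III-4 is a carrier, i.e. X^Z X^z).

1/2

II-4 is unaffected, so II-4 is X^Z Y.
II-2 is unaffected so carries Z and received z from I-1 (X^z Y), so II-2 is X^Z X^z.
Their cross gives offspring ratios 1/2 X^Z X^Z : 1/2 X^Z X^z. Conditioning on III-4 being unaffected, P(X^Z X^z) = 1/2 / 1 = 1/2.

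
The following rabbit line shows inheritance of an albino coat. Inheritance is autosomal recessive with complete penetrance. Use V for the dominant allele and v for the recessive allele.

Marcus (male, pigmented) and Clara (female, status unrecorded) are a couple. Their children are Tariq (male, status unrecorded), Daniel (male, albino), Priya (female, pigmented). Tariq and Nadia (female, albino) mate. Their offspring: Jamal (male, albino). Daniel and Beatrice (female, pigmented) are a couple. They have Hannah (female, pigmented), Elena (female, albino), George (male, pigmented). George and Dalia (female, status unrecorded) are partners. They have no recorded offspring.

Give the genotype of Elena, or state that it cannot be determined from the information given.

vv

Elena is albino, so Elena is vv.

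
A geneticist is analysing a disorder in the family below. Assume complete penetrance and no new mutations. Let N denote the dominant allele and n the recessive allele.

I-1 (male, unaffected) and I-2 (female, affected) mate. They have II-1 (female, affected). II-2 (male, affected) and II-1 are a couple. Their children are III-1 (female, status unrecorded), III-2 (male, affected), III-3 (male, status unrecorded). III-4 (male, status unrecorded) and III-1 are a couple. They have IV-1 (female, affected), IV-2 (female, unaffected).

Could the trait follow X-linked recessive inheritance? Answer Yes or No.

No

Under X-linked recessive, II-1 (affected, female) cannot arise from I-1 (unaffected) × I-2 (affected).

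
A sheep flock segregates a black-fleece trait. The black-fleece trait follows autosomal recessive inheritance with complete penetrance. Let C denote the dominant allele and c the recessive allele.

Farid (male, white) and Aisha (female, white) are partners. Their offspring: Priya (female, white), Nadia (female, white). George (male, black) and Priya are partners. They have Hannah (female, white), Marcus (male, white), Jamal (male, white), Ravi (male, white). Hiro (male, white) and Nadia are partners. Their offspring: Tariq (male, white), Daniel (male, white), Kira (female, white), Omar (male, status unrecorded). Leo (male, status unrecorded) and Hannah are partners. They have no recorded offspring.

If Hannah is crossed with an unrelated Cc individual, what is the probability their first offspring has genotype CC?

Hannah is white so carries C and received c from George (cc), so Hannah is Cc.
The cross gives 1/4 CC : 1/2 Cc : 1/4 cc, so P(offspring has genotype CC) = 1/4.

1/4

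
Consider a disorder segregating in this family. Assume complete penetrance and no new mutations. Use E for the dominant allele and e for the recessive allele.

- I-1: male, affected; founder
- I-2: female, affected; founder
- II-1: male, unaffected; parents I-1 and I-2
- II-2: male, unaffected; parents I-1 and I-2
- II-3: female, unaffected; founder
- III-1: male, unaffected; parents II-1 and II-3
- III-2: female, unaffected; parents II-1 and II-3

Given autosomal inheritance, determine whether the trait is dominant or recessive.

dominant

I-1 and I-2 are both affected yet have an unaffected child II-1. Under a recessive model two affected parents are homozygous and every child would be affected, so the trait cannot be recessive.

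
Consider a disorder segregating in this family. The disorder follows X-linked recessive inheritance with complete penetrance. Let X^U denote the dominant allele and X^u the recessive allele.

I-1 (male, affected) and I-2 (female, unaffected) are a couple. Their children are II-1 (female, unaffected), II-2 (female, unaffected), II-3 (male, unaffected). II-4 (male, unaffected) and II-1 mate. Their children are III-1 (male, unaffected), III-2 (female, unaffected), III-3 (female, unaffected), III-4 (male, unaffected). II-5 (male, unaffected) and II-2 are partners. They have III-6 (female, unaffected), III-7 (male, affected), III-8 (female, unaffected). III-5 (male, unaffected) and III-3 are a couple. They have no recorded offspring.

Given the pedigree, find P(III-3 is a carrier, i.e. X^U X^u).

II-4 is unaffected, so II-4 is X^U Y.
II-1 is unaffected so carries U and received u from I-1 (X^u Y), so II-1 is X^U X^u.
Their cross gives offspring ratios 1/2 X^U X^U : 1/2 X^U X^u. Conditioning on III-3 being unaffected, P(X^U X^u) = 1/2 / 1 = 1/2.

1/2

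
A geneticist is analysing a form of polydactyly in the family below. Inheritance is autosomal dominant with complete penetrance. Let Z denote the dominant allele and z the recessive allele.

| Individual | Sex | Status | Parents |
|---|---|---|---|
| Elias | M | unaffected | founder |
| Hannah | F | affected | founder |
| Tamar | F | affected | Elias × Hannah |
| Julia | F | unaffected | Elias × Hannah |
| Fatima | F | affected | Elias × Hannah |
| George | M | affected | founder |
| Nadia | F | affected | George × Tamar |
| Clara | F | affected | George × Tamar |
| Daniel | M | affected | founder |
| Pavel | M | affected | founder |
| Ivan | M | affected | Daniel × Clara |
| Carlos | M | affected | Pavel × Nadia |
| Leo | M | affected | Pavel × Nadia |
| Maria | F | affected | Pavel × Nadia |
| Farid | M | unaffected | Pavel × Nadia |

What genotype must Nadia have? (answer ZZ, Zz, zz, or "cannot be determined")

From phenotype alone, Nadia is ZZ or Zz.
Nadia is affected so carries Z and passed z to Farid (zz), so Nadia is Zz.

Zz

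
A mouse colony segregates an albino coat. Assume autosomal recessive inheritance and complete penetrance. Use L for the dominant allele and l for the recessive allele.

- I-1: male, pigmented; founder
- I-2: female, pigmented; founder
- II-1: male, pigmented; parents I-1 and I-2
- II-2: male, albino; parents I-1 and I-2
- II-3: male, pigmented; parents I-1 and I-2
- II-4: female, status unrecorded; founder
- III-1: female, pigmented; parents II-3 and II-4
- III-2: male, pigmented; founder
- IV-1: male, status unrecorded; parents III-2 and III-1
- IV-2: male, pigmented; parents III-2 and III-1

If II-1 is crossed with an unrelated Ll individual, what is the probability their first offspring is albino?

I-1 is pigmented so carries L and passed l to II-2 (ll), so I-1 is Ll.
I-2 is pigmented so carries L and passed l to II-2 (ll), so I-2 is Ll.
II-1 is a pigmented offspring of I-1 (Ll) × I-2 (Ll), whose cross gives 1/4 LL : 1/2 Ll : 1/4 ll; conditioning on being pigmented, II-1 is LL with probability 1/3, Ll with probability 2/3.
Summing over parental genotype combinations, P(offspring is albino) = 2/3·1/4 = 1/6.

1/6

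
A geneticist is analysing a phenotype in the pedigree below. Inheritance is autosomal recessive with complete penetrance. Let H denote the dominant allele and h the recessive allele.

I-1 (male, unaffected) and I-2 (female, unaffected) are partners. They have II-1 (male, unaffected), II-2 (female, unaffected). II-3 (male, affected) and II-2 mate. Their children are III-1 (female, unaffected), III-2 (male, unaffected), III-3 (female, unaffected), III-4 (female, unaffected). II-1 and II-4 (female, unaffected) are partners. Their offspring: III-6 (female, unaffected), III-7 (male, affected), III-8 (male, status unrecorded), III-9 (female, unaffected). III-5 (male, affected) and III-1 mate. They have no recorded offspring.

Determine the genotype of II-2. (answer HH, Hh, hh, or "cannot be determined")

II-2's phenotype allows HH or Hh, and no parent or child forces a single allele at both positions; consistent genotype assignments exist with II-2 as HH or Hh.

cannot be determined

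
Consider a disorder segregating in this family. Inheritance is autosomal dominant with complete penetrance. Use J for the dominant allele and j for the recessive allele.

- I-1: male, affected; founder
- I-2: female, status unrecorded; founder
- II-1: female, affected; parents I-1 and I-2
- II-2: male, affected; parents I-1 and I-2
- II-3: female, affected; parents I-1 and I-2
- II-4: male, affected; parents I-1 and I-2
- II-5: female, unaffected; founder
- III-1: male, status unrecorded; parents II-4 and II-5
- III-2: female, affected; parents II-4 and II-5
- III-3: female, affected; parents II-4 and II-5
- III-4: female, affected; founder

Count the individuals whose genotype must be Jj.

2

Obligate heterozygotes: III-2 is affected so carries J and received j from II-5 (jj), so III-2 is Jj; III-3 is affected so carries J and received j from II-5 (jj), so III-3 is Jj.
Every other individual is either homozygous by phenotype or has at least one consistent homozygous assignment, so the count is 2.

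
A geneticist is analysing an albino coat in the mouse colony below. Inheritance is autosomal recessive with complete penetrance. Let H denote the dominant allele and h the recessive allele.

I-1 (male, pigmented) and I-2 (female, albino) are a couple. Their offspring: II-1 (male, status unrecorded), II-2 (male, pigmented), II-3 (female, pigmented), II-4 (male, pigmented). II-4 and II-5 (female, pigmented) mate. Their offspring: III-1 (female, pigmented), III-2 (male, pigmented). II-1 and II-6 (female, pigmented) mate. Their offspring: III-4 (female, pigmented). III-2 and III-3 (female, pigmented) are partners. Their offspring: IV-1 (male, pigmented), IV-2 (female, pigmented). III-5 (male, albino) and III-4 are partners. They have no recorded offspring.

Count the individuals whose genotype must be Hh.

Obligate heterozygotes: II-2 is pigmented so carries H and received h from I-2 (hh), so II-2 is Hh; II-3 is pigmented so carries H and received h from I-2 (hh), so II-3 is Hh; II-4 is pigmented so carries H and received h from I-2 (hh), so II-4 is Hh.
Every other individual is either homozygous by phenotype or has at least one consistent homozygous assignment, so the count is 3.

3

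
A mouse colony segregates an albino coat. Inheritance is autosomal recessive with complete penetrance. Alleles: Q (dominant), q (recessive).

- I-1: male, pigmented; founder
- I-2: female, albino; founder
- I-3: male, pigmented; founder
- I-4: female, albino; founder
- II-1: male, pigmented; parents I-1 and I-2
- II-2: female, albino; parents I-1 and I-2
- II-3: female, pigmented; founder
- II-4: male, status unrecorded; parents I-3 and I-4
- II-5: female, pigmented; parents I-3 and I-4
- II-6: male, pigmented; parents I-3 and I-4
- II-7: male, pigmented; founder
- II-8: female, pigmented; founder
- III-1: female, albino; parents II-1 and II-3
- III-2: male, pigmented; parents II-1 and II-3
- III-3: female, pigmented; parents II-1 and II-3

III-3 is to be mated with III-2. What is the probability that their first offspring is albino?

II-1 is pigmented so carries Q and received q from I-2 (qq), so II-1 is Qq.
II-3 is pigmented so carries Q and passed q to III-1 (qq), so II-3 is Qq.
III-3 is a pigmented offspring of II-1 (Qq) × II-3 (Qq), whose cross gives 1/4 QQ : 1/2 Qq : 1/4 qq; conditioning on being pigmented, III-3 is QQ with probability 1/3, Qq with probability 2/3.
III-2 is a pigmented offspring of II-1 (Qq) × II-3 (Qq), whose cross gives 1/4 QQ : 1/2 Qq : 1/4 qq; conditioning on being pigmented, III-2 is QQ with probability 1/3, Qq with probability 2/3.
Summing over parental genotype combinations, P(offspring is albino) = 4/9·1/4 = 1/9.

1/9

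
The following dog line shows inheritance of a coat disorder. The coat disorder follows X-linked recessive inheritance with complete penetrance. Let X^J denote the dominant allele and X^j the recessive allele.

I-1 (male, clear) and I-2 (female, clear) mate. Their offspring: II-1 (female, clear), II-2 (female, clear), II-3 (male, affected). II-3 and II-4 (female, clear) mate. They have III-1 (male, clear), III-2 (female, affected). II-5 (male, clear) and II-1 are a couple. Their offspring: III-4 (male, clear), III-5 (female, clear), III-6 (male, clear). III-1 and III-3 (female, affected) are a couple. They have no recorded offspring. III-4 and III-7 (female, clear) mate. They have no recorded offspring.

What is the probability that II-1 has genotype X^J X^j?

I-1 is clear, so I-1 is X^J Y.
I-2 is clear so carries J and passed j to II-3 (X^j Y), so I-2 is X^J X^j.
Their cross gives offspring ratios 1/2 X^J X^J : 1/2 X^J X^j. Conditioning on II-1 being clear, P(X^J X^j) = 1/2 / 1 = 1/2 before taking II-1's own offspring into account.
II-5 is clear, so II-5 is X^J Y.
Now use II-1's offspring. Probability of each recorded status — clear son III-4: 1/2 if II-1 is X^J X^j, 1 if X^J X^J; clear son III-6: 1/2 if II-1 is X^J X^j, 1 if X^J X^J. (III-5: equally likely either way, so uninformative.)
Bayes: P(X^J X^j) = 1/2·1/4 / (1/2·1/4 + 1/2·1) = 1/5.

1/5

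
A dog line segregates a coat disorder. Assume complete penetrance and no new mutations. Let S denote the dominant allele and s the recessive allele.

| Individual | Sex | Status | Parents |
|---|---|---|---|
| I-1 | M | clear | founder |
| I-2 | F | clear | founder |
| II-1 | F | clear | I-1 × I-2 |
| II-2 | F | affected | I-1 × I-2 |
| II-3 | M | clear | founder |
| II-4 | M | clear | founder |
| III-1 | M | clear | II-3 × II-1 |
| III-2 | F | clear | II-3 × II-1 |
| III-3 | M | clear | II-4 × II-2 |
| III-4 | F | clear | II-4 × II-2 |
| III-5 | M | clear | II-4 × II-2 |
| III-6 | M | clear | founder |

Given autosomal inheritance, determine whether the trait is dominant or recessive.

recessive

I-1 and I-2 are both clear yet have an affected child II-2. Under dominance, an affected child requires at least one affected parent, so the trait cannot be dominant.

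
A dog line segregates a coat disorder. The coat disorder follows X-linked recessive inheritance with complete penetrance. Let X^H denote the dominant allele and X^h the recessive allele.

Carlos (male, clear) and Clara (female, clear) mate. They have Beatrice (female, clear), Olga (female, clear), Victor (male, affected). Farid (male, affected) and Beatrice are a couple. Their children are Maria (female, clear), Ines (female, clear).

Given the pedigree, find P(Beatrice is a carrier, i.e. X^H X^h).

Carlos is clear, so Carlos is X^H Y.
Clara is clear so carries H and passed h to Victor (X^h Y), so Clara is X^H X^h.
Their cross gives offspring ratios 1/2 X^H X^H : 1/2 X^H X^h. Conditioning on Beatrice being clear, P(X^H X^h) = 1/2 / 1 = 1/2 before taking Beatrice's own offspring into account.
Farid is affected, so Farid is X^h Y.
Now use Beatrice's offspring. Probability of each recorded status — clear daughter Maria: 1/2 if Beatrice is X^H X^h, 1 if X^H X^H; clear daughter Ines: 1/2 if Beatrice is X^H X^h, 1 if X^H X^H.
Bayes: P(X^H X^h) = 1/2·1/4 / (1/2·1/4 + 1/2·1) = 1/5.

1/5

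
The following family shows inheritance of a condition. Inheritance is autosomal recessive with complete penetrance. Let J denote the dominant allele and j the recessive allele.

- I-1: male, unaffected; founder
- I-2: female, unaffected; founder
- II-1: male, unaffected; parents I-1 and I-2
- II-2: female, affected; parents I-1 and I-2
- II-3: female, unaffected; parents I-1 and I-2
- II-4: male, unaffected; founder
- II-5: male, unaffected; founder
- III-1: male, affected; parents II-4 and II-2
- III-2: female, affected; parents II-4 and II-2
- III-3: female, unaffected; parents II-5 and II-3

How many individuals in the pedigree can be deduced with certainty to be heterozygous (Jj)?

3

Obligate heterozygotes: I-1 is unaffected so carries J and passed j to II-2 (jj), so I-1 is Jj; I-2 is unaffected so carries J and passed j to II-2 (jj), so I-2 is Jj; II-4 is unaffected so carries J and passed j to III-1 (jj), so II-4 is Jj.
Every other individual is either homozygous by phenotype or has at least one consistent homozygous assignment, so the count is 3.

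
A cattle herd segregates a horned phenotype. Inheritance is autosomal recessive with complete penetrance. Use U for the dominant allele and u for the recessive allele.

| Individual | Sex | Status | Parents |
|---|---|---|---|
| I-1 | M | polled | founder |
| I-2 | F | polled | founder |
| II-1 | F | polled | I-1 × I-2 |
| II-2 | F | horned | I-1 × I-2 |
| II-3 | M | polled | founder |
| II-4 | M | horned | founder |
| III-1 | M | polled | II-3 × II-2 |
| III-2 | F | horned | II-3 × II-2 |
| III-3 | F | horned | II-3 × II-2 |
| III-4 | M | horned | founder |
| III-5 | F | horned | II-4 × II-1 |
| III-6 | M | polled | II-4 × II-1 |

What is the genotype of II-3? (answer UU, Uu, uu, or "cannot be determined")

Uu

From phenotype alone, II-3 is UU or Uu.
II-3 is polled so carries U and passed u to III-2 (uu), so II-3 is Uu.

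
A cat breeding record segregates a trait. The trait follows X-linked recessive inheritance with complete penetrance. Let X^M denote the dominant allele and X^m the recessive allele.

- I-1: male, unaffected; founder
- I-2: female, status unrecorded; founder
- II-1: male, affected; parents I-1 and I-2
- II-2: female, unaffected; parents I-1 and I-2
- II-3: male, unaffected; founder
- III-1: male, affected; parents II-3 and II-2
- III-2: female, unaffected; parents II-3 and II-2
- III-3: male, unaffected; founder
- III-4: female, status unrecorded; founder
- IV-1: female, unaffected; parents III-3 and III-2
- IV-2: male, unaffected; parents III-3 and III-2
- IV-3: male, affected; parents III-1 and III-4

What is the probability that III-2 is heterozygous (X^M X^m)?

1/3

II-3 is unaffected, so II-3 is X^M Y.
II-2 is unaffected so carries M and passed m to III-1 (X^m Y), so II-2 is X^M X^m.
Their cross gives offspring ratios 1/2 X^M X^M : 1/2 X^M X^m. Conditioning on III-2 being unaffected, P(X^M X^m) = 1/2 / 1 = 1/2 before taking III-2's own offspring into account.
III-3 is unaffected, so III-3 is X^M Y.
Now use III-2's offspring. Probability of each recorded status — unaffected son IV-2: 1/2 if III-2 is X^M X^m, 1 if X^M X^M. (IV-1: equally likely either way, so uninformative.)
Bayes: P(X^M X^m) = 1/2·1/2 / (1/2·1/2 + 1/2·1) = 1/3.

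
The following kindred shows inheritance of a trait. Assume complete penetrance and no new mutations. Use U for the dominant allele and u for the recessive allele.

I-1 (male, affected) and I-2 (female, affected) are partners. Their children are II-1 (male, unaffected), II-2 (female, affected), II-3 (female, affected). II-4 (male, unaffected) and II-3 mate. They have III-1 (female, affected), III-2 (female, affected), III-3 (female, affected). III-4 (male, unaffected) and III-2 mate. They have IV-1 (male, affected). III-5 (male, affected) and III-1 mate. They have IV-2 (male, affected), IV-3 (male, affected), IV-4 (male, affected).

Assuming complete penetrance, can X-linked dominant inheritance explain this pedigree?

A consistent assignment under X-linked dominant exists: I-1 X^U Y, I-2 X^U X^u, II-1 X^u Y, II-2 X^U X^U, II-3 X^U X^U, II-4 X^u Y, III-1 X^U X^u, III-2 X^U X^u, III-3 X^U X^u, III-4 X^u Y, III-5 X^U Y, IV-1 X^U Y, IV-2 X^U Y, IV-3 X^U Y, IV-4 X^U Y.
In this assignment every recorded phenotype matches its genotype and every non-founder's genotype is obtainable from its parents' genotypes, so the pedigree is consistent.

Yes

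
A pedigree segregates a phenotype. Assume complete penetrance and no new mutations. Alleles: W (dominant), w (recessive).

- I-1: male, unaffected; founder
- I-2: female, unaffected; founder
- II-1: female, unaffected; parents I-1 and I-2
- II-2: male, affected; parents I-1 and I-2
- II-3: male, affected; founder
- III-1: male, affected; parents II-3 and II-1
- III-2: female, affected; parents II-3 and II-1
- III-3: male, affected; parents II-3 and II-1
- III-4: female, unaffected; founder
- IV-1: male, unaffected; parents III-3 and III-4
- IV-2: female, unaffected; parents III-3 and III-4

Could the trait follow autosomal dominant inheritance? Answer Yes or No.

Under autosomal dominant, II-2 (affected, male) cannot arise from I-1 (unaffected) × I-2 (unaffected).

No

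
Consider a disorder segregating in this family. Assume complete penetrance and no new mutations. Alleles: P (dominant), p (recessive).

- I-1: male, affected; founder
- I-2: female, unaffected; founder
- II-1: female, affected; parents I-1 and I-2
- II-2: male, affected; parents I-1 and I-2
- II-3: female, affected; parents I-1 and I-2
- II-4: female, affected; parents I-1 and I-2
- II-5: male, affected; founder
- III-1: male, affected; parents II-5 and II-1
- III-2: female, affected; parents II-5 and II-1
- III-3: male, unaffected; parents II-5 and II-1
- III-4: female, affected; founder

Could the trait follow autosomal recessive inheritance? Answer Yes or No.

Under autosomal recessive, III-3 (unaffected, male) cannot arise from II-5 (affected) × II-1 (affected).

No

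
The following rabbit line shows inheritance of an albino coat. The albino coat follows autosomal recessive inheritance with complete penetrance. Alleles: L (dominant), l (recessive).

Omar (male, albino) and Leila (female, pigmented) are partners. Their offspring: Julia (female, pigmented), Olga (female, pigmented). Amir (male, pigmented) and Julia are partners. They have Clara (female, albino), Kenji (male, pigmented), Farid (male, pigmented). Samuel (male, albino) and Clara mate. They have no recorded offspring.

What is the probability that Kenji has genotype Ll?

2/3

Amir is pigmented so carries L and passed l to Clara (ll), so Amir is Ll.
Julia is pigmented so carries L and received l from Omar (ll), so Julia is Ll.
Their cross gives offspring ratios 1/4 LL : 1/2 Ll : 1/4 ll. Conditioning on Kenji being pigmented, P(Ll) = 1/2 / 3/4 = 2/3.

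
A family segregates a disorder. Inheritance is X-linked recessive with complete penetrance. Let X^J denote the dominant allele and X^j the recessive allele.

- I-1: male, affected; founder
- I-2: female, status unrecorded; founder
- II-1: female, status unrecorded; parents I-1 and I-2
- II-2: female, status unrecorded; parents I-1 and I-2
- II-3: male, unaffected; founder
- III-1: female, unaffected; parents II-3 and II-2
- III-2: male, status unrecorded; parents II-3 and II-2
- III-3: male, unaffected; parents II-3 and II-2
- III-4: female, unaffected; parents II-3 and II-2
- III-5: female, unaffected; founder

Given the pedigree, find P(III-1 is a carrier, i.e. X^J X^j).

II-3 is unaffected, so II-3 is X^J Y.
II-2 passed J to III-3 (X^J Y) and received j from I-1 (X^j Y), so II-2 is X^J X^j.
Their cross gives offspring ratios 1/2 X^J X^J : 1/2 X^J X^j. Conditioning on III-1 being unaffected, P(X^J X^j) = 1/2 / 1 = 1/2.

1/2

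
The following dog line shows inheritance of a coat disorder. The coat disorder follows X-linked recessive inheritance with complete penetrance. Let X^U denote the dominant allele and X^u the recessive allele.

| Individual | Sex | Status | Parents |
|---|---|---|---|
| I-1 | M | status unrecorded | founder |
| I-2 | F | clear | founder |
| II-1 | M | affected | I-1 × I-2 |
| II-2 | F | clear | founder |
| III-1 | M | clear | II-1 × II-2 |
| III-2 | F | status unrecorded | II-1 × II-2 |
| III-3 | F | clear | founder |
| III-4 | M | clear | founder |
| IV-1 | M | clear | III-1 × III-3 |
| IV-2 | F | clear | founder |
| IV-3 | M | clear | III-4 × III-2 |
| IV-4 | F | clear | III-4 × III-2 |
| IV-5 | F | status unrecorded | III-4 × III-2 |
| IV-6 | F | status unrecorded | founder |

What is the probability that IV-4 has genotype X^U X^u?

III-4 is clear, so III-4 is X^U Y.
III-2 passed U to IV-3 (X^U Y) and received u from II-1 (X^u Y), so III-2 is X^U X^u.
Their cross gives offspring ratios 1/2 X^U X^U : 1/2 X^U X^u. Conditioning on IV-4 being clear, P(X^U X^u) = 1/2 / 1 = 1/2.

1/2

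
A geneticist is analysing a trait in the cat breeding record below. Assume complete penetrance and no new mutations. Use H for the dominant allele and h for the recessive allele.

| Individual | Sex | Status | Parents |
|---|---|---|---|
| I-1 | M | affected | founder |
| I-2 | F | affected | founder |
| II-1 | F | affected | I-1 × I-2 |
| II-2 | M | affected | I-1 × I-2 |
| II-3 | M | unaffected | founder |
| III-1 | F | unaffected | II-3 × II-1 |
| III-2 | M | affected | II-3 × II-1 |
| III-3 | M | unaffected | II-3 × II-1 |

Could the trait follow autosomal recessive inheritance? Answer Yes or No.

Yes

A consistent assignment under autosomal recessive exists: I-1 hh, I-2 hh, II-1 hh, II-2 hh, II-3 Hh, III-1 Hh, III-2 hh, III-3 Hh.
In this assignment every recorded phenotype matches its genotype and every non-founder's genotype is obtainable from its parents' genotypes, so the pedigree is consistent.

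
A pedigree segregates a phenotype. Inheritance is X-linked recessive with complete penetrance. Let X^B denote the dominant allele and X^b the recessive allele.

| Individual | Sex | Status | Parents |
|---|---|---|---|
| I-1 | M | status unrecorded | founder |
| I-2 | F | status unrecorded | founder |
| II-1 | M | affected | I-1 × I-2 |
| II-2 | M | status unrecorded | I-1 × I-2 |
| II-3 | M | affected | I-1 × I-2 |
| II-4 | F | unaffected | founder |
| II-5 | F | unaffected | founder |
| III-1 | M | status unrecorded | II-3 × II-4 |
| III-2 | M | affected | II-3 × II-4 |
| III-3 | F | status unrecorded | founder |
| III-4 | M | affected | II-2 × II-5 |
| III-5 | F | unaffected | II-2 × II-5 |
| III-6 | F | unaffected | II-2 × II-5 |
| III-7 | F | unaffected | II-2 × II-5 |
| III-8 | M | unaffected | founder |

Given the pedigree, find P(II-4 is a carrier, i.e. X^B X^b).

II-4 is unaffected so carries B and passed b to III-2 (X^b Y), so II-4 is X^B X^b, giving P(X^B X^b) = 1.

1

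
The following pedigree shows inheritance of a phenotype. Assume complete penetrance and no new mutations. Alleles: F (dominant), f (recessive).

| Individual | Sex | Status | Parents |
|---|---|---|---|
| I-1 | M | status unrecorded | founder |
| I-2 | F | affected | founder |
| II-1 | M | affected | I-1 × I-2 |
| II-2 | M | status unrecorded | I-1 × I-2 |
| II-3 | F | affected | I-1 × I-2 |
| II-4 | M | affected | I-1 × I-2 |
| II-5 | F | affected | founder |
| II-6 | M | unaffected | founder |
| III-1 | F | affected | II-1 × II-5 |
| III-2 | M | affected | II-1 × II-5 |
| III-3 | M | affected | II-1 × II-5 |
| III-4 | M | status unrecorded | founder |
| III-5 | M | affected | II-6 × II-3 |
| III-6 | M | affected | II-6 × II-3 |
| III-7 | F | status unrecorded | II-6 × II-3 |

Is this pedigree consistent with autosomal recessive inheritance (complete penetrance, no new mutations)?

A consistent assignment under autosomal recessive exists: I-1 Ff, I-2 ff, II-1 ff, II-2 Ff, II-3 ff, II-4 ff, II-5 ff, II-6 Ff, III-1 ff, III-2 ff, III-3 ff, III-4 FF, III-5 ff, III-6 ff, III-7 Ff.
In this assignment every recorded phenotype matches its genotype and every non-founder's genotype is obtainable from its parents' genotypes, so the pedigree is consistent.

Yes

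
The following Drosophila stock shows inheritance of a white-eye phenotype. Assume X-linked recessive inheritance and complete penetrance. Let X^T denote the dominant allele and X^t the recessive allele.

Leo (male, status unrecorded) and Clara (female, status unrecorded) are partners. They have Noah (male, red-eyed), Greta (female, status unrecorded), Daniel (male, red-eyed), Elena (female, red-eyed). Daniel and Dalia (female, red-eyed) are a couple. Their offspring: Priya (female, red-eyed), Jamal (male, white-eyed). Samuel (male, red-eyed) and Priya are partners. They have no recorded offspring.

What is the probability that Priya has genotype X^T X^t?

Daniel is red-eyed, so Daniel is X^T Y.
Dalia is red-eyed so carries T and passed t to Jamal (X^t Y), so Dalia is X^T X^t.
Their cross gives offspring ratios 1/2 X^T X^T : 1/2 X^T X^t. Conditioning on Priya being red-eyed, P(X^T X^t) = 1/2 / 1 = 1/2.

1/2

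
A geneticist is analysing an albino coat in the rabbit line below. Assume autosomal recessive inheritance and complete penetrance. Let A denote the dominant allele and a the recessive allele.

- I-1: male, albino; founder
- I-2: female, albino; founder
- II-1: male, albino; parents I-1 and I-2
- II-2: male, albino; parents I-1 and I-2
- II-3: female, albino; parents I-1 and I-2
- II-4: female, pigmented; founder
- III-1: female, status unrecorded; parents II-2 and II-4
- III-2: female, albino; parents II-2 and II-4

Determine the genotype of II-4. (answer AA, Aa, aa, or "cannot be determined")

From phenotype alone, II-4 is AA or Aa.
II-4 is pigmented so carries A and passed a to III-2 (aa), so II-4 is Aa.

Aa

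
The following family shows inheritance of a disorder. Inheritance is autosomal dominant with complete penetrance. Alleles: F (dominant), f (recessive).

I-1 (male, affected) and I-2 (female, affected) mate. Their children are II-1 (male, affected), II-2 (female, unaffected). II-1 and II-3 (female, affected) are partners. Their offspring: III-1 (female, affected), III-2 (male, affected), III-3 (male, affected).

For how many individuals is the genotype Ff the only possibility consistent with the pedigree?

2

Obligate heterozygotes: I-1 is affected so carries F and passed f to II-2 (ff), so I-1 is Ff; I-2 is affected so carries F and passed f to II-2 (ff), so I-2 is Ff.
Every other individual is either homozygous by phenotype or has at least one consistent homozygous assignment, so the count is 2.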